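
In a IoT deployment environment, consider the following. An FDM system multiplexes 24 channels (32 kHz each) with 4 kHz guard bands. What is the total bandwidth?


Given: 24 channels, 32 kHz each, guard = 4 kHz
Channel bandwidth = 24 * 32 = 768 kHz
Guard bands = 23 gaps * 4 kHz = 92 kHz
Total = 768 + 92 = 860 kHz

860


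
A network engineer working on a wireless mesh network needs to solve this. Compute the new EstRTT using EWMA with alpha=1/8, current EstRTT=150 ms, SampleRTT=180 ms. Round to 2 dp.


Given: EstRTT = 150 ms, SampleRTT = 180 ms, alpha = 1/8
New EstRTT = (1 - alpha) * EstRTT + alpha * SampleRTT
(7/8) * 150 = 131.25
(1/8) * 180 = 22.5
New EstRTT = 131.25 + 22.5 = 153.75 ms -> 153.75 ms (2 dp)

153.75


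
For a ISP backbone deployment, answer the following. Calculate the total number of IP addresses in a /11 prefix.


Given: CIDR prefix /11
Host bits = 32 - 11 = 21
Total addresses = 2^21 = 2097152

2097152


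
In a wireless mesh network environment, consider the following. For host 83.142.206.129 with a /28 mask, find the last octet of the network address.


Given: IP = 83.142.206.129, prefix = /28
Subnet mask = 255.255.255.240
Last octet of IP: 129
Last octet of mask: 240
Network last octet = 129 AND 240 = 128

128


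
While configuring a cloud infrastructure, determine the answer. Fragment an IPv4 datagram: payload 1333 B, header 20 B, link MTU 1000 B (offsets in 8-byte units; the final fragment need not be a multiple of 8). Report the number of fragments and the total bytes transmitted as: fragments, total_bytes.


Max data per non-final fragment = floor((MTU - header)/8)*8 = floor((1000 - 20)/8)*8 = floor(980/8)*8 = 976 B
Final fragment needs no 8-byte alignment: it can carry up to MTU - header = 980 B
Non-final fragments needed = ceil((payload - 980) / 976) = ceil(353/976) = ceil(0.3617) = 1
Number of fragments = 1 + 1 = 2
Fragment sizes (data): 1 * 976 B + 357 B (last, 357 <= 980 OK)
Total bytes sent = payload + n_frags * header = 1333 + 2*20 = 1333 + 40 = 1373 B

2, 1373


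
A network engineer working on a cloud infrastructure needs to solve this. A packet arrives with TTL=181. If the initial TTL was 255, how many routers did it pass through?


Given: initial TTL = 255, received TTL = 181
Hops = initial TTL - received TTL
Hops = 255 - 181 = 74

74


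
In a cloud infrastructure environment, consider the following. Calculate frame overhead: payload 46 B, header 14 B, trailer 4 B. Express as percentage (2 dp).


Given: payload = 46 B, header = 14 B, trailer = 4 B
Overhead bytes = header + trailer = 14 + 4 = 18
Total frame = payload + overhead = 46 + 18 = 64
Overhead % = 18 / 64 * 100 = 28.1250% -> 28.13% (2 dp)

28.13


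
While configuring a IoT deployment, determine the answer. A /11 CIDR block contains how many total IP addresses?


Given: CIDR prefix /11
Host bits = 32 - 11 = 21
Total addresses = 2^21 = 2097152

2097152


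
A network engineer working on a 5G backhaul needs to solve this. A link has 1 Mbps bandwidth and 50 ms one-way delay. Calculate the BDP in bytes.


Given: bandwidth = 1 Mbps, delay = 50 ms
BDP in bits = 1 * 10^6 * 50 / 1000
BDP in bits = 50000
BDP in bytes = 50000 / 8 = 6250

6250


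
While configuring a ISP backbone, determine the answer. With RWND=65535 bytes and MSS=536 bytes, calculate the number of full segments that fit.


Given: RWND = 65535 bytes, MSS = 536 bytes
Full segments = floor(RWND / MSS)
Full segments = floor(65535 / 536)
Full segments = floor(122.2668) = 122

122


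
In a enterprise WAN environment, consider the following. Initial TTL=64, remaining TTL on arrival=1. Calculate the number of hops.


Given: initial TTL = 64, received TTL = 1
Hops = initial TTL - received TTL
Hops = 64 - 1 = 63

63


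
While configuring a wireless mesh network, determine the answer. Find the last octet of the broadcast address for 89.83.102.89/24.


Given: IP = 89.83.102.89, prefix = /24
Host bits = 32 - 24 = 8
Network last octet = 89 AND mask = 0
Host part size = 2^8 - 1 = 255
Broadcast last octet = 0 OR 255 = 255

255


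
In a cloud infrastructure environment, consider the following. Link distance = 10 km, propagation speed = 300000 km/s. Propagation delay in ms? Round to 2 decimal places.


Given: distance = 10 km, speed = 300000 km/s
Delay = distance / speed = 10 / 300000 seconds
Delay in ms = 10 * 1000 / 300000
Delay = 0.0333 ms
Rounded to 2 dp = 0.03 ms

0.03


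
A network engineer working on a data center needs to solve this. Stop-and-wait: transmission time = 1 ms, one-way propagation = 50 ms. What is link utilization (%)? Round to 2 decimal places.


Given: Ttrans = 1 ms, Tprop = 50 ms
RTT = 2 * Tprop = 2 * 50 = 100 ms
U = Ttrans / (Ttrans + RTT)
U = 1 / (1 + 100)
U = 1 / 101 = 0.009901
U% = 0.99%

0.99


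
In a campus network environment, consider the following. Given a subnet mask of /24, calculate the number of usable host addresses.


Given: subnet mask /24
Host bits = 32 - 24 = 8
Total addresses = 2^8 = 256
Usable hosts = 256 - 2 (network + broadcast) = 254

254


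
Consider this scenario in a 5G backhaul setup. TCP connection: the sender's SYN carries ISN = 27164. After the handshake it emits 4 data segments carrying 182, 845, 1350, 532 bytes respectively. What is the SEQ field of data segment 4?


The SYN occupies sequence number ISN = 27164, so the first data byte is ISN + 1 = 27165.
SEQ of data segment i = (ISN + 1) + sum of payload sizes of segments 1..i-1.
Segment 1: SEQ = 27165, payload = 182 bytes
Segment 2: SEQ = 27347, payload = 845 bytes
Segment 3: SEQ = 28192, payload = 1350 bytes
Segment 4: SEQ = 29542, payload = 532 bytes
SEQ of segment 4 = 27165 + 182 + 845 + 1350 = 29542

29542


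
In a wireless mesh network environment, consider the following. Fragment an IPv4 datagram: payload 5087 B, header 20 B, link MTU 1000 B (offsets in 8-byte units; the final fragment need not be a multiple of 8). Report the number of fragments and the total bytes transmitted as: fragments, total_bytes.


Max data per non-final fragment = floor((MTU - header)/8)*8 = floor((1000 - 20)/8)*8 = floor(980/8)*8 = 976 B
Final fragment needs no 8-byte alignment: it can carry up to MTU - header = 980 B
Non-final fragments needed = ceil((payload - 980) / 976) = ceil(4107/976) = ceil(4.2080) = 5
Number of fragments = 5 + 1 = 6
Fragment sizes (data): 5 * 976 B + 207 B (last, 207 <= 980 OK)
Total bytes sent = payload + n_frags * header = 5087 + 6*20 = 5087 + 120 = 5207 B

6, 5207


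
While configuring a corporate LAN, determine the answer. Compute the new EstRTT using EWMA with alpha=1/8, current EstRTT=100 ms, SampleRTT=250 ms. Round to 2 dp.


Given: EstRTT = 100 ms, SampleRTT = 250 ms, alpha = 1/8
New EstRTT = (1 - alpha) * EstRTT + alpha * SampleRTT
(7/8) * 100 = 87.5
(1/8) * 250 = 31.25
New EstRTT = 87.5 + 31.25 = 118.75 ms -> 118.75 ms (2 dp)

118.75


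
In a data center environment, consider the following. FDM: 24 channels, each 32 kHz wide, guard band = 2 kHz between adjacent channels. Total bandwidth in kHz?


Given: 24 channels, 32 kHz each, guard = 2 kHz
Channel bandwidth = 24 * 32 = 768 kHz
Guard bands = 23 gaps * 2 kHz = 46 kHz
Total = 768 + 46 = 814 kHz

814


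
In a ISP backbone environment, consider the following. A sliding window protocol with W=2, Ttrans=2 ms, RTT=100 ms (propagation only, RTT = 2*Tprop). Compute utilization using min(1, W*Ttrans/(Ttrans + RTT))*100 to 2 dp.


Given: W = 2, Ttrans = 2 ms, RTT = 100 ms (= 2 * Tprop, Tprop = 50 ms)
Cycle time = Ttrans + RTT = 2 + 100 = 102 ms (first packet sent until its ACK returns)
W * Ttrans = 2 * 2 = 4 ms of sending per cycle
W * Ttrans / (Ttrans + RTT) = 4 / 102 = 0.039216
U = min(1, 0.039216) = 0.039216
U% = 3.92%

3.92


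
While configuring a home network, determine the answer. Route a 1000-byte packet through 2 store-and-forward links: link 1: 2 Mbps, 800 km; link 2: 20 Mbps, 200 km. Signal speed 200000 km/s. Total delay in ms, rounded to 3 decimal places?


Packet = 1000 bytes = 8000 bits. Store-and-forward: sum (t_trans + t_prop) per link.
Link 1: t_trans = 8000/(2*10^6) s = 4.0000 ms; t_prop = 800/200000 s = 4.0000 ms; subtotal = 8.0000 ms
Link 2: t_trans = 8000/(20*10^6) s = 0.4000 ms; t_prop = 200/200000 s = 1.0000 ms; subtotal = 1.4000 ms
End-to-end = 8.0000 + 1.4000 = 9.4000 ms -> 9.400 ms (3 dp)

9.400


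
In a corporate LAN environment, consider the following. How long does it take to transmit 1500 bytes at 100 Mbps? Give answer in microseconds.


Given: packet = 1500 bytes, bandwidth = 100 Mbps
Packet in bits = 1500 * 8 = 12000 bits
Bandwidth = 100 * 10^6 = 100000000 bps
Time = 12000 / 100000000 seconds
Time in us = 12000 * 10^6 / 100000000 = 120

120


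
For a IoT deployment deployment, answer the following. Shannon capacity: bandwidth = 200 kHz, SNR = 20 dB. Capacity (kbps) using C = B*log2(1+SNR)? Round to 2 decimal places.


Given: B = 200 kHz, SNR = 20 dB
SNR linear = 10^(20/10) = 100
1 + SNR = 101
log2(101) = 6.6582114828
C = 200 * 1000 * 6.6582114828 = 1331642.2966 bps
C = 1331.642297 kbps -> 1331.64 kbps (2 dp)

1331.64


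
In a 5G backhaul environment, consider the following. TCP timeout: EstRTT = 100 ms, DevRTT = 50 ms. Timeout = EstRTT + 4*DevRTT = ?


Given: EstRTT = 100 ms, DevRTT = 50 ms
Timeout = EstRTT + 4 * DevRTT
4 * DevRTT = 4 * 50 = 200
Timeout = 100 + 200 = 300 ms

300


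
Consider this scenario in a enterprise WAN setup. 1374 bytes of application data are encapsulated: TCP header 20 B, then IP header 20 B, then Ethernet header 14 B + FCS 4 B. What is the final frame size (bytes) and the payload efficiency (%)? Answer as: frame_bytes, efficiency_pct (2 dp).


TCP segment = 1374 + 20 = 1394 B
IP packet = 1394 + 20 = 1414 B
Ethernet frame = 1414 + 14 + 4 = 1432 B
Efficiency = app / frame = 1374 / 1432 = 0.959497 = 95.9497% -> 95.95% (2 dp)

1432, 95.95


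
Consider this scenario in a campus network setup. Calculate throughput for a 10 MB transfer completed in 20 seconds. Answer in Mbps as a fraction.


Given: file = 10 MB, time = 20 s
File in Mb = 10 * 8 = 80 Mb
Throughput = 80 / 20 Mbps
Throughput = 4 Mbps

4


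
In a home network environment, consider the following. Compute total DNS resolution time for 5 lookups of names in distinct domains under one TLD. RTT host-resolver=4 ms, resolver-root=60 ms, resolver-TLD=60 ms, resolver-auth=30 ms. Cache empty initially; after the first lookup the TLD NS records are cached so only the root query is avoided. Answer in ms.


Lookup 1 (cold cache): local + root + TLD + auth = 4 + 60 + 60 + 30 = 154 ms
Lookups 2..5 (TLD NS cached -> skip root; new domain -> still ask TLD and auth): local + TLD + auth = 4 + 60 + 30 = 94 ms each
Remaining 4 lookups: 4 * 94 = 376 ms
Total = 154 + 376 = 530 ms

530


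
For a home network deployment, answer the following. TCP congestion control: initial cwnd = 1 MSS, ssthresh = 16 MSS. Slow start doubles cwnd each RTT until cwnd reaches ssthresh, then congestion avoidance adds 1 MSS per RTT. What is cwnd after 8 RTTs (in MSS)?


RTT 0: cwnd = 1 MSS (initial)
RTT 1: cwnd = 2 MSS (slow start, doubled)
RTT 2: cwnd = 4 MSS (slow start, doubled)
RTT 3: cwnd = 8 MSS (slow start, doubled)
RTT 4: cwnd = 16 MSS (slow start, doubled)
RTT 5: cwnd = 17 MSS (congestion avoidance, +1)
RTT 6: cwnd = 18 MSS (congestion avoidance, +1)
RTT 7: cwnd = 19 MSS (congestion avoidance, +1)
RTT 8: cwnd = 20 MSS (congestion avoidance, +1)

20


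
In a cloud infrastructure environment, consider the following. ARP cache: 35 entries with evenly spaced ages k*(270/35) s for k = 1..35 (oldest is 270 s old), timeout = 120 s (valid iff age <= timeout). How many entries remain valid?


Ages are k * 270/35 s for k = 1..35 (spacing = 7.7143 s).
Entry k is valid iff k * 270/35 <= 120 iff k <= 35 * 120 / 270 = 15.5556
n_valid = floor(15.5556) = 15
(n_stale = 35 - 15 = 20)

15


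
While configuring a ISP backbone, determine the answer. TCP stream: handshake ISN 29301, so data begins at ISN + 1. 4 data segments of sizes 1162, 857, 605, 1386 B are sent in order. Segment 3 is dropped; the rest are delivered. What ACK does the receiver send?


SYN uses sequence number 29301; first data byte = ISN + 1 = 29302.
Segment 1: SEQ = 29302, len = 1162 B, covers [29302, 30463]
Segment 2: SEQ = 30464, len = 857 B, covers [30464, 31320]
Segment 3: SEQ = 31321, len = 605 B, covers [31321, 31925] [LOST]
Segment 4: SEQ = 31926, len = 1386 B, covers [31926, 33311]
In-order data received: bytes [29302, 31320] (segments 1..2).
Segment 3 missing -> gap begins at byte 31321; later segments buffered out of order.
Cumulative ACK = next expected in-order byte = 29302 + 1162 + 857 = 31321

31321


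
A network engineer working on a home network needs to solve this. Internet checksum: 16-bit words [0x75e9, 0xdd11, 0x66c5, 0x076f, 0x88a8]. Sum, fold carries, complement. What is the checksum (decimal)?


Given words: [0x75e9, 0xdd11, 0x66c5, 0x076f, 0x88a8]
Step 1: Sum all words
Raw sum = 30185 + 56593 + 26309 + 1903 + 34984 = 149974
Step 2: Fold carry: (18902 + 2) = 18904
One's complement = ~18904 & 0xFFFF = 46631

46631


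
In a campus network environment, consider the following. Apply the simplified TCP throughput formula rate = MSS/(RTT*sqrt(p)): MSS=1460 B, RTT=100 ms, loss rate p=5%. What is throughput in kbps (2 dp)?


Given: MSS = 1460 bytes, RTT = 100 ms, loss = 5%
RTT in seconds = 100 / 1000 = 0.1
Loss rate = 5% = 0.05
sqrt(loss) = sqrt(0.05) = 0.223606797750
Throughput (bytes/s) = 1460 / (0.1 * 0.223606797750) = 65293.1849
Throughput (kbps) = 65293.1849 * 8 / 1000 = 522.345480 -> 522.35 kbps (2 dp)

522.35


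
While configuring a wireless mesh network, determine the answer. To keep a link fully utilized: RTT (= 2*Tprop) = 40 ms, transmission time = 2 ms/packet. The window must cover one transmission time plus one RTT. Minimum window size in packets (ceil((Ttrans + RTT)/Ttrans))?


Given: Ttrans = 2 ms, RTT = 40 ms (= 2 * Tprop, Tprop = 20 ms)
Time until first ACK returns = Ttrans + RTT = 2 + 40 = 42 ms
Need W * Ttrans >= Ttrans + RTT  ->  W >= (Ttrans + RTT) / Ttrans
(Ttrans + RTT) / Ttrans = 42 / 2 = 21
W_min = ceil(21) = 21

21


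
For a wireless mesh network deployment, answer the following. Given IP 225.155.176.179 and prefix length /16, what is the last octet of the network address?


Given: IP = 225.155.176.179, prefix = /16
Subnet mask = 255.255.0.0
Last octet of IP: 179
Last octet of mask: 0
Network last octet = 179 AND 0 = 0

0


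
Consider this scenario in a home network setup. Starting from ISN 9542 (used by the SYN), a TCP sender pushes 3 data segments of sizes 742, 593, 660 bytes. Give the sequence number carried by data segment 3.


The SYN occupies sequence number ISN = 9542, so the first data byte is ISN + 1 = 9543.
SEQ of data segment i = (ISN + 1) + sum of payload sizes of segments 1..i-1.
Segment 1: SEQ = 9543, payload = 742 bytes
Segment 2: SEQ = 10285, payload = 593 bytes
Segment 3: SEQ = 10878, payload = 660 bytes
SEQ of segment 3 = 9543 + 742 + 593 = 10878

10878


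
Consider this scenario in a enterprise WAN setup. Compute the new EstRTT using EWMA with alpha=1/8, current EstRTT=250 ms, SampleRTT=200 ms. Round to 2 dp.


Given: EstRTT = 250 ms, SampleRTT = 200 ms, alpha = 1/8
New EstRTT = (1 - alpha) * EstRTT + alpha * SampleRTT
(7/8) * 250 = 218.75
(1/8) * 200 = 25
New EstRTT = 218.75 + 25 = 243.75 ms -> 243.75 ms (2 dp)

243.75


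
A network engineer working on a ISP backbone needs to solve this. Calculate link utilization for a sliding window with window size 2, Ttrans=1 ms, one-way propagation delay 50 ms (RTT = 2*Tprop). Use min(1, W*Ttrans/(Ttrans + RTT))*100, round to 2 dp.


Given: W = 2, Ttrans = 1 ms, RTT = 100 ms (= 2 * Tprop, Tprop = 50 ms)
Cycle time = Ttrans + RTT = 1 + 100 = 101 ms (first packet sent until its ACK returns)
W * Ttrans = 2 * 1 = 2 ms of sending per cycle
W * Ttrans / (Ttrans + RTT) = 2 / 101 = 0.019802
U = min(1, 0.019802) = 0.019802
U% = 1.98%

1.98


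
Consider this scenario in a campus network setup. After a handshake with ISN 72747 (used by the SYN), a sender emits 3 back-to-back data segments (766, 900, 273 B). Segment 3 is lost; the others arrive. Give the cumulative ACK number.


SYN uses sequence number 72747; first data byte = ISN + 1 = 72748.
Segment 1: SEQ = 72748, len = 766 B, covers [72748, 73513]
Segment 2: SEQ = 73514, len = 900 B, covers [73514, 74413]
Segment 3: SEQ = 74414, len = 273 B, covers [74414, 74686] [LOST]
In-order data received: bytes [72748, 74413] (segments 1..2).
Segment 3 missing -> gap begins at byte 74414.
Cumulative ACK = next expected in-order byte = 72748 + 766 + 900 = 74414

74414


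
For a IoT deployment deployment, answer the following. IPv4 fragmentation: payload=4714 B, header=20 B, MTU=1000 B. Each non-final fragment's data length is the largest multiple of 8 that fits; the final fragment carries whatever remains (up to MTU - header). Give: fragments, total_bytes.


Max data per non-final fragment = floor((MTU - header)/8)*8 = floor((1000 - 20)/8)*8 = floor(980/8)*8 = 976 B
Final fragment needs no 8-byte alignment: it can carry up to MTU - header = 980 B
Non-final fragments needed = ceil((payload - 980) / 976) = ceil(3734/976) = ceil(3.8258) = 4
Number of fragments = 4 + 1 = 5
Fragment sizes (data): 4 * 976 B + 810 B (last, 810 <= 980 OK)
Total bytes sent = payload + n_frags * header = 4714 + 5*20 = 4714 + 100 = 4814 B

5, 4814


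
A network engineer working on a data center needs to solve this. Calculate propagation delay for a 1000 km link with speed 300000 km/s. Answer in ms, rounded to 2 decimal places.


Given: distance = 1000 km, speed = 300000 km/s
Delay = distance / speed = 1000 / 300000 seconds
Delay in ms = 1000 * 1000 / 300000
Delay = 3.3333 ms
Rounded to 2 dp = 3.33 ms

3.33


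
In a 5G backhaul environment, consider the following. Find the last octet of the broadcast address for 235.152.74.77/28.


Given: IP = 235.152.74.77, prefix = /28
Host bits = 32 - 28 = 4
Network last octet = 77 AND mask = 64
Host part size = 2^4 - 1 = 15
Broadcast last octet = 64 OR 15 = 79

79


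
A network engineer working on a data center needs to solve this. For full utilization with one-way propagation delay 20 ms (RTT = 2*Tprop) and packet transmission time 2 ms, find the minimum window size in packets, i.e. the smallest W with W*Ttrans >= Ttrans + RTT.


Given: Ttrans = 2 ms, RTT = 40 ms (= 2 * Tprop, Tprop = 20 ms)
Time until first ACK returns = Ttrans + RTT = 2 + 40 = 42 ms
Need W * Ttrans >= Ttrans + RTT  ->  W >= (Ttrans + RTT) / Ttrans
(Ttrans + RTT) / Ttrans = 42 / 2 = 21
W_min = ceil(21) = 21

21


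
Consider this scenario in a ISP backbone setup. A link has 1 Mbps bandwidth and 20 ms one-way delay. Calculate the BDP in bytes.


Given: bandwidth = 1 Mbps, delay = 20 ms
BDP in bits = 1 * 10^6 * 20 / 1000
BDP in bits = 20000
BDP in bytes = 20000 / 8 = 2500

2500


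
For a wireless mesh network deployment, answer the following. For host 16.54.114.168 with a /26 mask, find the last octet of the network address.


Given: IP = 16.54.114.168, prefix = /26
Subnet mask = 255.255.255.192
Last octet of IP: 168
Last octet of mask: 192
Network last octet = 168 AND 192 = 128

128


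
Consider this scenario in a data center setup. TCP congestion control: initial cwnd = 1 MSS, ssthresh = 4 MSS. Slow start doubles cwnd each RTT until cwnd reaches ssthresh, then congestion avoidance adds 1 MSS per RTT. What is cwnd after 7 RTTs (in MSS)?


RTT 0: cwnd = 1 MSS (initial)
RTT 1: cwnd = 2 MSS (slow start, doubled)
RTT 2: cwnd = 4 MSS (slow start, doubled)
RTT 3: cwnd = 5 MSS (congestion avoidance, +1)
RTT 4: cwnd = 6 MSS (congestion avoidance, +1)
RTT 5: cwnd = 7 MSS (congestion avoidance, +1)
RTT 6: cwnd = 8 MSS (congestion avoidance, +1)
RTT 7: cwnd = 9 MSS (congestion avoidance, +1)

9


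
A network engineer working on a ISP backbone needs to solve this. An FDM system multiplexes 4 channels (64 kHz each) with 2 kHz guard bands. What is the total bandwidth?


Given: 4 channels, 64 kHz each, guard = 2 kHz
Channel bandwidth = 4 * 64 = 256 kHz
Guard bands = 3 gaps * 2 kHz = 6 kHz
Total = 256 + 6 = 262 kHz

262


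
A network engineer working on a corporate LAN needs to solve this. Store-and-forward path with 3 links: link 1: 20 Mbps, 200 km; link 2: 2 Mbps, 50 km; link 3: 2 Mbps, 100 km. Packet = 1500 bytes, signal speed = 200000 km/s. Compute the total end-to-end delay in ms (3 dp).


Packet = 1500 bytes = 12000 bits. Store-and-forward: sum (t_trans + t_prop) per link.
Link 1: t_trans = 12000/(20*10^6) s = 0.6000 ms; t_prop = 200/200000 s = 1.0000 ms; subtotal = 1.6000 ms
Link 2: t_trans = 12000/(2*10^6) s = 6.0000 ms; t_prop = 50/200000 s = 0.2500 ms; subtotal = 6.2500 ms
Link 3: t_trans = 12000/(2*10^6) s = 6.0000 ms; t_prop = 100/200000 s = 0.5000 ms; subtotal = 6.5000 ms
End-to-end = 1.6000 + 6.2500 + 6.5000 = 14.3500 ms -> 14.350 ms (3 dp)

14.350


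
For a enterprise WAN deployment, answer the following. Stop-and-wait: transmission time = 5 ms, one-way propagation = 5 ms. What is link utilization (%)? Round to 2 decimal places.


Given: Ttrans = 5 ms, Tprop = 5 ms
RTT = 2 * Tprop = 2 * 5 = 10 ms
U = Ttrans / (Ttrans + RTT)
U = 5 / (5 + 10)
U = 5 / 15 = 0.333333
U% = 33.33%

33.33


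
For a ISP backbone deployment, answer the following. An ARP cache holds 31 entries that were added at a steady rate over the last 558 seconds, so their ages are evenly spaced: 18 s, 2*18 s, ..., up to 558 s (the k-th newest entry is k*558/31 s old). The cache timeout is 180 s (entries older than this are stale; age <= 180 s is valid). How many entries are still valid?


Ages are k * 558/31 s for k = 1..31 (spacing = 18.0000 s).
Entry k is valid iff k * 558/31 <= 180 iff k <= 31 * 180 / 558 = 10.0000
n_valid = floor(10.0000) = 10
(n_stale = 31 - 10 = 21)

10


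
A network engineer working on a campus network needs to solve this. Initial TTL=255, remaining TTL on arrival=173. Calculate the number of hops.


Given: initial TTL = 255, received TTL = 173
Hops = initial TTL - received TTL
Hops = 255 - 173 = 82

82


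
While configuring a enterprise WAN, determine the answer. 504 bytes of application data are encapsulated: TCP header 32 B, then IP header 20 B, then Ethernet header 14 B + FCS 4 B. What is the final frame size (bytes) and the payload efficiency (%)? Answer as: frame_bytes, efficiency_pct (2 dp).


TCP segment = 504 + 32 = 536 B
IP packet = 536 + 20 = 556 B
Ethernet frame = 556 + 14 + 4 = 574 B
Efficiency = app / frame = 504 / 574 = 0.878049 = 87.8049% -> 87.80% (2 dp)

574, 87.80


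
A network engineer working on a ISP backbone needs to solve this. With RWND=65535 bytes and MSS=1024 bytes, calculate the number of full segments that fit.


Given: RWND = 65535 bytes, MSS = 1024 bytes
Full segments = floor(RWND / MSS)
Full segments = floor(65535 / 1024)
Full segments = floor(63.999) = 63

63


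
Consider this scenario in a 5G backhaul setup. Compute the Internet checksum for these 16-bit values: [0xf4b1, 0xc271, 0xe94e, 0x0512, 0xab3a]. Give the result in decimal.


Given words: [0xf4b1, 0xc271, 0xe94e, 0x0512, 0xab3a]
Step 1: Sum all words
Raw sum = 62641 + 49777 + 59726 + 1298 + 43834 = 217276
Step 2: Fold carry: (20668 + 3) = 20671
One's complement = ~20671 & 0xFFFF = 44864

44864


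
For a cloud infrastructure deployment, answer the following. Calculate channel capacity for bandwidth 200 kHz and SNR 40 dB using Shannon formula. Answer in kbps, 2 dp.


Given: B = 200 kHz, SNR = 40 dB
SNR linear = 10^(40/10) = 10000
1 + SNR = 10001
log2(10001) = 13.2878566418
C = 200 * 1000 * 13.2878566418 = 2657571.3284 bps
C = 2657.571328 kbps -> 2657.57 kbps (2 dp)

2657.57


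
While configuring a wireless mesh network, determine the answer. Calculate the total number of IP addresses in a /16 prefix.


Given: CIDR prefix /16
Host bits = 32 - 16 = 16
Total addresses = 2^16 = 65536

65536


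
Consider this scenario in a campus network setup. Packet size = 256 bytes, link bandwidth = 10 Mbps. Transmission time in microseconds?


Given: packet = 256 bytes, bandwidth = 10 Mbps
Packet in bits = 256 * 8 = 2048 bits
Bandwidth = 10 * 10^6 = 10000000 bps
Time = 2048 / 10000000 seconds
Time in us = 2048 * 10^6 / 10000000 = 204.8

204.8


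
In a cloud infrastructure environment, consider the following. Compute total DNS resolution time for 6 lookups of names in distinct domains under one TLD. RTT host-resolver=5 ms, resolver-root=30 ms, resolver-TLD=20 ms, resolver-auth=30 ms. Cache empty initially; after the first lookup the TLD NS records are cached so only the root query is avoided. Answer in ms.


Lookup 1 (cold cache): local + root + TLD + auth = 5 + 30 + 20 + 30 = 85 ms
Lookups 2..6 (TLD NS cached -> skip root; new domain -> still ask TLD and auth): local + TLD + auth = 5 + 20 + 30 = 55 ms each
Remaining 5 lookups: 5 * 55 = 275 ms
Total = 85 + 275 = 360 ms

360


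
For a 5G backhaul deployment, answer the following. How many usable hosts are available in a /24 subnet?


Given: subnet mask /24
Host bits = 32 - 24 = 8
Total addresses = 2^8 = 256
Usable hosts = 256 - 2 (network + broadcast) = 254

254


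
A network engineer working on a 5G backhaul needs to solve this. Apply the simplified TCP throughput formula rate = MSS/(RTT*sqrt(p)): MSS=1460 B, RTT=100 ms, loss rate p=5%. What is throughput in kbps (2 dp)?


Given: MSS = 1460 bytes, RTT = 100 ms, loss = 5%
RTT in seconds = 100 / 1000 = 0.1
Loss rate = 5% = 0.05
sqrt(loss) = sqrt(0.05) = 0.223606797750
Throughput (bytes/s) = 1460 / (0.1 * 0.223606797750) = 65293.1849
Throughput (kbps) = 65293.1849 * 8 / 1000 = 522.345480 -> 522.35 kbps (2 dp)

522.35


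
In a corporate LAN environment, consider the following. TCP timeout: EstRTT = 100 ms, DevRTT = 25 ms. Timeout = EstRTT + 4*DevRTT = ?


Given: EstRTT = 100 ms, DevRTT = 25 ms
Timeout = EstRTT + 4 * DevRTT
4 * DevRTT = 4 * 25 = 100
Timeout = 100 + 100 = 200 ms

200


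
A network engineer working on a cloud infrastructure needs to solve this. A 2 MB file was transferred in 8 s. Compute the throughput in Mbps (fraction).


Given: file = 2 MB, time = 8 s
File in Mb = 2 * 8 = 16 Mb
Throughput = 16 / 8 Mbps
Throughput = 2 Mbps

2


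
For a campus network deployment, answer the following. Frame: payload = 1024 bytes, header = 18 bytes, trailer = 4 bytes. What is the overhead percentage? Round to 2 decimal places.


Given: payload = 1024 B, header = 18 B, trailer = 4 B
Overhead bytes = header + trailer = 18 + 4 = 22
Total frame = payload + overhead = 1024 + 22 = 1046
Overhead % = 22 / 1046 * 100 = 2.1033% -> 2.10% (2 dp)

2.10


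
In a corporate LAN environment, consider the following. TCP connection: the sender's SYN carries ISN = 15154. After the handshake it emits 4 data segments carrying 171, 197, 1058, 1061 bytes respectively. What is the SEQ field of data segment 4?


The SYN occupies sequence number ISN = 15154, so the first data byte is ISN + 1 = 15155.
SEQ of data segment i = (ISN + 1) + sum of payload sizes of segments 1..i-1.
Segment 1: SEQ = 15155, payload = 171 bytes
Segment 2: SEQ = 15326, payload = 197 bytes
Segment 3: SEQ = 15523, payload = 1058 bytes
Segment 4: SEQ = 16581, payload = 1061 bytes
SEQ of segment 4 = 15155 + 171 + 197 + 1058 = 16581

16581


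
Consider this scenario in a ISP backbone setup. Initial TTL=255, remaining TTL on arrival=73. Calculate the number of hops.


Given: initial TTL = 255, received TTL = 73
Hops = initial TTL - received TTL
Hops = 255 - 73 = 182

182


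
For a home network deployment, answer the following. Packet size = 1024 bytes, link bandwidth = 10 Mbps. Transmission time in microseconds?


Given: packet = 1024 bytes, bandwidth = 10 Mbps
Packet in bits = 1024 * 8 = 8192 bits
Bandwidth = 10 * 10^6 = 10000000 bps
Time = 8192 / 10000000 seconds
Time in us = 8192 * 10^6 / 10000000 = 819.2

819.2


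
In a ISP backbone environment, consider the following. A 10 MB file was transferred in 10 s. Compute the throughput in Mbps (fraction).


Given: file = 10 MB, time = 10 s
File in Mb = 10 * 8 = 80 Mb
Throughput = 80 / 10 Mbps
Throughput = 8 Mbps

8


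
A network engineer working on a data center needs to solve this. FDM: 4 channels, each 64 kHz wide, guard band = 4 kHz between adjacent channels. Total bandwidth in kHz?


Given: 4 channels, 64 kHz each, guard = 4 kHz
Channel bandwidth = 4 * 64 = 256 kHz
Guard bands = 3 gaps * 4 kHz = 12 kHz
Total = 256 + 12 = 268 kHz

268


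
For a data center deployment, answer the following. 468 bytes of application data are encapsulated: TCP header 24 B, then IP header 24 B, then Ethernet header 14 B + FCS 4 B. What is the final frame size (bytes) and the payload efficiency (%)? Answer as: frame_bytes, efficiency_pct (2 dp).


TCP segment = 468 + 24 = 492 B
IP packet = 492 + 24 = 516 B
Ethernet frame = 516 + 14 + 4 = 534 B
Efficiency = app / frame = 468 / 534 = 0.876404 = 87.6404% -> 87.64% (2 dp)

534, 87.64


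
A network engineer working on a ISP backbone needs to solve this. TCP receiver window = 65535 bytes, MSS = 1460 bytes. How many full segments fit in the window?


Given: RWND = 65535 bytes, MSS = 1460 bytes
Full segments = floor(RWND / MSS)
Full segments = floor(65535 / 1460)
Full segments = floor(44.887) = 44

44


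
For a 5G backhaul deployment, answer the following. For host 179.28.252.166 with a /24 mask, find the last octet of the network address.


Given: IP = 179.28.252.166, prefix = /24
Subnet mask = 255.255.255.0
Last octet of IP: 166
Last octet of mask: 0
Network last octet = 166 AND 0 = 0

0


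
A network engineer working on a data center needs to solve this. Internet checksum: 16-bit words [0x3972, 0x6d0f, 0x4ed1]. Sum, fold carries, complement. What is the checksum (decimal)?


Given words: [0x3972, 0x6d0f, 0x4ed1]
Step 1: Sum all words
Raw sum = 14706 + 27919 + 20177 = 62802
One's complement = ~62802 & 0xFFFF = 2733

2733


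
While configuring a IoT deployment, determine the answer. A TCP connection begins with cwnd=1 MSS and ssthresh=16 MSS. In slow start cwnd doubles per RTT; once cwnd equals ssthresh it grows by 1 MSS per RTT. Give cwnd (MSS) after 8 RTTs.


RTT 0: cwnd = 1 MSS (initial)
RTT 1: cwnd = 2 MSS (slow start, doubled)
RTT 2: cwnd = 4 MSS (slow start, doubled)
RTT 3: cwnd = 8 MSS (slow start, doubled)
RTT 4: cwnd = 16 MSS (slow start, doubled)
RTT 5: cwnd = 17 MSS (congestion avoidance, +1)
RTT 6: cwnd = 18 MSS (congestion avoidance, +1)
RTT 7: cwnd = 19 MSS (congestion avoidance, +1)
RTT 8: cwnd = 20 MSS (congestion avoidance, +1)

20


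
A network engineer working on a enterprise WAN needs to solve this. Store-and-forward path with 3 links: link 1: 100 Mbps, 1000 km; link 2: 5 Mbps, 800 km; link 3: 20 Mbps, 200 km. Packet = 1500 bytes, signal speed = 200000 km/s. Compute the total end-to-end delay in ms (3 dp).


Packet = 1500 bytes = 12000 bits. Store-and-forward: sum (t_trans + t_prop) per link.
Link 1: t_trans = 12000/(100*10^6) s = 0.1200 ms; t_prop = 1000/200000 s = 5.0000 ms; subtotal = 5.1200 ms
Link 2: t_trans = 12000/(5*10^6) s = 2.4000 ms; t_prop = 800/200000 s = 4.0000 ms; subtotal = 6.4000 ms
Link 3: t_trans = 12000/(20*10^6) s = 0.6000 ms; t_prop = 200/200000 s = 1.0000 ms; subtotal = 1.6000 ms
End-to-end = 5.1200 + 6.4000 + 1.6000 = 13.1200 ms -> 13.120 ms (3 dp)

13.120


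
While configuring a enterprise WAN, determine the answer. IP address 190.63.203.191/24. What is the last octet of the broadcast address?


Given: IP = 190.63.203.191, prefix = /24
Host bits = 32 - 24 = 8
Network last octet = 191 AND mask = 0
Host part size = 2^8 - 1 = 255
Broadcast last octet = 0 OR 255 = 255

255


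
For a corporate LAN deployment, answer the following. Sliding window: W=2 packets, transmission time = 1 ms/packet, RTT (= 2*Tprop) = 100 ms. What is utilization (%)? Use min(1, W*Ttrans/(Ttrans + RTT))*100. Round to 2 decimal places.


Given: W = 2, Ttrans = 1 ms, RTT = 100 ms (= 2 * Tprop, Tprop = 50 ms)
Cycle time = Ttrans + RTT = 1 + 100 = 101 ms (first packet sent until its ACK returns)
W * Ttrans = 2 * 1 = 2 ms of sending per cycle
W * Ttrans / (Ttrans + RTT) = 2 / 101 = 0.019802
U = min(1, 0.019802) = 0.019802
U% = 1.98%

1.98


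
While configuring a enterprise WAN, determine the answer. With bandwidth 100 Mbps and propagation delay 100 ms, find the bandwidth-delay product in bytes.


Given: bandwidth = 100 Mbps, delay = 100 ms
BDP in bits = 100 * 10^6 * 100 / 1000
BDP in bits = 10000000
BDP in bytes = 10000000 / 8 = 1250000

1250000


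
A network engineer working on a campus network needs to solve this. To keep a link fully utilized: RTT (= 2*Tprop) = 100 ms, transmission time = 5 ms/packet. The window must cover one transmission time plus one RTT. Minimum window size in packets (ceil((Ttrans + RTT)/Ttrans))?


Given: Ttrans = 5 ms, RTT = 100 ms (= 2 * Tprop, Tprop = 50 ms)
Time until first ACK returns = Ttrans + RTT = 5 + 100 = 105 ms
Need W * Ttrans >= Ttrans + RTT  ->  W >= (Ttrans + RTT) / Ttrans
(Ttrans + RTT) / Ttrans = 105 / 5 = 21
W_min = ceil(21) = 21

21


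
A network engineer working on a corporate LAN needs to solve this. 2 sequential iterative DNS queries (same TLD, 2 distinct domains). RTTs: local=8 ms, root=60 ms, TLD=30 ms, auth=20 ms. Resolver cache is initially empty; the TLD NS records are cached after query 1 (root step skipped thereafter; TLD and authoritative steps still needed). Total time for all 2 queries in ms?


Lookup 1 (cold cache): local + root + TLD + auth = 8 + 60 + 30 + 20 = 118 ms
Lookups 2..2 (TLD NS cached -> skip root; new domain -> still ask TLD and auth): local + TLD + auth = 8 + 30 + 20 = 58 ms each
Remaining 1 lookups: 1 * 58 = 58 ms
Total = 118 + 58 = 176 ms

176


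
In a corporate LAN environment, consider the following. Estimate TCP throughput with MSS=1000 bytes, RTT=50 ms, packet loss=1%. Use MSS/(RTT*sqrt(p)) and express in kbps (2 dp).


Given: MSS = 1000 bytes, RTT = 50 ms, loss = 1%
RTT in seconds = 50 / 1000 = 0.05
Loss rate = 1% = 0.01
sqrt(loss) = sqrt(0.01) = 0.1
Throughput (bytes/s) = 1000 / (0.05 * 0.1) = 200000.0000
Throughput (kbps) = 200000.0000 * 8 / 1000 = 1600.000000 -> 1600.00 kbps (2 dp)

1600.00


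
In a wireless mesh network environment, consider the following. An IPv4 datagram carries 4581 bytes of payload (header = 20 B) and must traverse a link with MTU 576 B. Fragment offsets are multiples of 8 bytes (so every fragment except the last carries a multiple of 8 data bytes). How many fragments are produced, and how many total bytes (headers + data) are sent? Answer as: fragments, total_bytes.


Max data per non-final fragment = floor((MTU - header)/8)*8 = floor((576 - 20)/8)*8 = floor(556/8)*8 = 552 B
Final fragment needs no 8-byte alignment: it can carry up to MTU - header = 556 B
Non-final fragments needed = ceil((payload - 556) / 552) = ceil(4025/552) = ceil(7.2917) = 8
Number of fragments = 8 + 1 = 9
Fragment sizes (data): 8 * 552 B + 165 B (last, 165 <= 556 OK)
Total bytes sent = payload + n_frags * header = 4581 + 9*20 = 4581 + 180 = 4761 B

9, 4761


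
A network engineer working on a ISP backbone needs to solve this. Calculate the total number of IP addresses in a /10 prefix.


Given: CIDR prefix /10
Host bits = 32 - 10 = 22
Total addresses = 2^22 = 4194304

4194304


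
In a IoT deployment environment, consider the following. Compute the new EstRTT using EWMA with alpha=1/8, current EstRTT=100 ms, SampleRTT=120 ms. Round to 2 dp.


Given: EstRTT = 100 ms, SampleRTT = 120 ms, alpha = 1/8
New EstRTT = (1 - alpha) * EstRTT + alpha * SampleRTT
(7/8) * 100 = 87.5
(1/8) * 120 = 15
New EstRTT = 87.5 + 15 = 102.5 ms -> 102.50 ms (2 dp)

102.50


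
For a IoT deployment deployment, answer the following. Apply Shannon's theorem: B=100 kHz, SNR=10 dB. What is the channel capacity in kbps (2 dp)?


Given: B = 100 kHz, SNR = 10 dB
SNR linear = 10^(10/10) = 10
1 + SNR = 11
log2(11) = 3.4594316186
C = 100 * 1000 * 3.4594316186 = 345943.1619 bps
C = 345.943162 kbps -> 345.94 kbps (2 dp)

345.94


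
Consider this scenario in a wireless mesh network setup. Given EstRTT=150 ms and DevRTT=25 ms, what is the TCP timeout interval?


Given: EstRTT = 150 ms, DevRTT = 25 ms
Timeout = EstRTT + 4 * DevRTT
4 * DevRTT = 4 * 25 = 100
Timeout = 150 + 100 = 250 ms

250


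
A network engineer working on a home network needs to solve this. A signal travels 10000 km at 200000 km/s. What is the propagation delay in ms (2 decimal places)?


Given: distance = 10000 km, speed = 200000 km/s
Delay = distance / speed = 10000 / 200000 seconds
Delay in ms = 10000 * 1000 / 200000
Delay = 50.0000 ms
Rounded to 2 dp = 50.00 ms

50.00


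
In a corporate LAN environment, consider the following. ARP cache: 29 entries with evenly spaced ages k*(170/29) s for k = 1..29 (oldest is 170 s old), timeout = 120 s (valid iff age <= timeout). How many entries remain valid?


Ages are k * 170/29 s for k = 1..29 (spacing = 5.8621 s).
Entry k is valid iff k * 170/29 <= 120 iff k <= 29 * 120 / 170 = 20.4706
n_valid = floor(20.4706) = 20
(n_stale = 29 - 20 = 9)

20


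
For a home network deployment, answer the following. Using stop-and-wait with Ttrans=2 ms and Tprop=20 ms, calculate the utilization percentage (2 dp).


Given: Ttrans = 2 ms, Tprop = 20 ms
RTT = 2 * Tprop = 2 * 20 = 40 ms
U = Ttrans / (Ttrans + RTT)
U = 2 / (2 + 40)
U = 2 / 42 = 0.047619
U% = 4.76%

4.76


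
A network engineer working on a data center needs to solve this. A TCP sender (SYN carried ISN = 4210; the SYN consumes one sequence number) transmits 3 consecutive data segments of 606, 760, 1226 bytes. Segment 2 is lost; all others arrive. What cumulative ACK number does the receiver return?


SYN uses sequence number 4210; first data byte = ISN + 1 = 4211.
Segment 1: SEQ = 4211, len = 606 B, covers [4211, 4816]
Segment 2: SEQ = 4817, len = 760 B, covers [4817, 5576] [LOST]
Segment 3: SEQ = 5577, len = 1226 B, covers [5577, 6802]
In-order data received: bytes [4211, 4816] (segments 1..1).
Segment 2 missing -> gap begins at byte 4817; later segments buffered out of order.
Cumulative ACK = next expected in-order byte = 4211 + 606 = 4817

4817


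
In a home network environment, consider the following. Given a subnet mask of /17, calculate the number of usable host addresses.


Given: subnet mask /17
Host bits = 32 - 17 = 15
Total addresses = 2^15 = 32768
Usable hosts = 32768 - 2 (network + broadcast) = 32766

32766


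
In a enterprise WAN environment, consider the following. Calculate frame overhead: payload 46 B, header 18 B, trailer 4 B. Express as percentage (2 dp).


Given: payload = 46 B, header = 18 B, trailer = 4 B
Overhead bytes = header + trailer = 18 + 4 = 22
Total frame = payload + overhead = 46 + 22 = 68
Overhead % = 22 / 68 * 100 = 32.3529% -> 32.35% (2 dp)

32.35


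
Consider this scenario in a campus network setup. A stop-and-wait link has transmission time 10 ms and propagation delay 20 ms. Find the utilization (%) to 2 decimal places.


Given: Ttrans = 10 ms, Tprop = 20 ms
RTT = 2 * Tprop = 2 * 20 = 40 ms
U = Ttrans / (Ttrans + RTT)
U = 10 / (10 + 40)
U = 10 / 50 = 0.2
U% = 20.00%

20.00


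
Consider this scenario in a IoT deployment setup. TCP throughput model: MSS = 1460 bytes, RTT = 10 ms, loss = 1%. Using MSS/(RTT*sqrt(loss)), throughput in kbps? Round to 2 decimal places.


Given: MSS = 1460 bytes, RTT = 10 ms, loss = 1%
RTT in seconds = 10 / 1000 = 0.01
Loss rate = 1% = 0.01
sqrt(loss) = sqrt(0.01) = 0.1
Throughput (bytes/s) = 1460 / (0.01 * 0.1) = 1460000.0000
Throughput (kbps) = 1460000.0000 * 8 / 1000 = 11680.000000 -> 11680.00 kbps (2 dp)

11680.00


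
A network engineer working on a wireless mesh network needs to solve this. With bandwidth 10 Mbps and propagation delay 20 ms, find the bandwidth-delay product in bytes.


Given: bandwidth = 10 Mbps, delay = 20 ms
BDP in bits = 10 * 10^6 * 20 / 1000
BDP in bits = 200000
BDP in bytes = 200000 / 8 = 25000

25000


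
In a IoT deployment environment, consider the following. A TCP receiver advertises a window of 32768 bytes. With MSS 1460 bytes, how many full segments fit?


Given: RWND = 32768 bytes, MSS = 1460 bytes
Full segments = floor(RWND / MSS)
Full segments = floor(32768 / 1460)
Full segments = floor(22.4438) = 22

22
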